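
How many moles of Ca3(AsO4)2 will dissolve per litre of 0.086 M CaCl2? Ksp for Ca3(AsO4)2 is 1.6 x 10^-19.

Ca3(AsO4)2(s) <=> 3 Ca^2+(aq) + 2 AsO4^3-(aq)
Ksp = [Ca^2+]^3[AsO4^3-]^2
Let s = moles of Ca3(AsO4)2 that dissolve per litre. [Ca^2+] = 0.086 + 3s ≈ 0.086, [AsO4^3-] = 2s (Ksp is small, so little additional dissolves).
Ksp ≈ (0.086)^3 × (2s)^2
s = 7.9 × 10^-9 M
Check: 3s = 2.4 × 10^-8 ≪ 0.086, so the approximation is valid.

7.9 x 10^-9 M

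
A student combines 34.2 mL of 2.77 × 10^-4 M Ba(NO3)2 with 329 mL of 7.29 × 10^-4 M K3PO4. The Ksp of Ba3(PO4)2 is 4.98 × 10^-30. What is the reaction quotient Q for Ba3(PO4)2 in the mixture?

Total volume = 34.2 + 329 = 363.2 mL.
[Ba^2+] = 2.77 x 10^-4 × (34.2/363.2) = 2.608 × 10^-5 M
[PO4^3-] = 7.29 × 10^-4 × (329/363.2) = 6.604 × 10^-4 M
Ba3(PO4)2(s) ⇌ 3 Ba^2+(aq) + 2 PO4^3-(aq), so Q = [Ba^2+]^3[PO4^3-]^2
Q = (2.608 × 10^-5)^3(6.604 x 10^-4)^2 = 7.74 × 10^-21
Q > Ksp, so Ba3(PO4)2 will precipitate.

Q = 7.74 x 10^-21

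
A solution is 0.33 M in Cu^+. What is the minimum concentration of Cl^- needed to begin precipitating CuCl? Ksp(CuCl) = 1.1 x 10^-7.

CuCl(s) ⇌ Cu^+ + Cl^-
Ksp = [Cu^+][Cl^-]
Precipitation begins when Q = Ksp. With [Cu^+] = 0.33 M:
1.1 x 10^-7 = (0.33) × [Cl^-]
[Cl^-] = (1.1 x 10^-7 / 3.3 x 10^-1) = 3.3 x 10^-7 M

[Cl^-] = 3.3e-7 M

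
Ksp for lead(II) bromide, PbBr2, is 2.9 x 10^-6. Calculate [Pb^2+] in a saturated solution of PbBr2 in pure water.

[Pb^2+] = 9.0 × 10^-3 M

PbBr2(s) <=> Pb^2+(aq) + 2 Br^-(aq)
Ksp = [Pb^2+][Br^-]^2
If s mol/L of PbBr2 dissolves, [Pb^2+] = s and [Br^-] = 2s.
So Ksp = s × (2s)^2 = 4s^3
s = (2.9 x 10^-6 / 4)^(1/3) = 8.98 x 10^-3 M
[Pb^2+] = s = 9.0 × 10^-3 M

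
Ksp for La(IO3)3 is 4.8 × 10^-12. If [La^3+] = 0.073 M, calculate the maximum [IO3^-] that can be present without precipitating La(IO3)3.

La(IO3)3(s) ⇌ La^3+ + 3 IO3^-
Ksp = [La^3+][IO3^-]^3
Precipitation begins when Q = Ksp. With [La^3+] = 0.073 M:
4.8 × 10^-12 = (0.073) × [IO3^-]^3
[IO3^-] = (4.8 × 10^-12 / 7.3 × 10^-2)^(1/3) = 4.0 × 10^-4 M

[IO3^-] = 4.0 x 10^-4 M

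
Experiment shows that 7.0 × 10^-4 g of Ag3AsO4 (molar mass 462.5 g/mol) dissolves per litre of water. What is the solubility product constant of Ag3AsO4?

Molar solubility s = (7.0 x 10^-4 g/L) / (462.5 g/mol) = 1.51 × 10^-6 M.
Ag3AsO4(s) ⇌ 3 Ag^+ + AsO4^3-
With molar solubility s: [Ag^+] = 3s, [AsO4^3-] = s.
Ksp = [Ag^+]^3[AsO4^3-]
Substituting: Ksp = (3s)^3s = 27s^4
Ksp = 27 × (1.51 x 10^-6)^4 = 1.4 × 10^-22

1.4 × 10^-22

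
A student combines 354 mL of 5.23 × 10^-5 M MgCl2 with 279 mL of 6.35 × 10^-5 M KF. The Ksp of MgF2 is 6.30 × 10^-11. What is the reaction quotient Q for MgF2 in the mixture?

Q ≈ 2.29 × 10^-14

Total volume = 354 + 279 = 633 mL.
[Mg^2+] = 5.23 × 10^-5 × (354/633) = 2.925 x 10^-5 M
[F^-] = 6.35 x 10^-5 × (279/633) = 2.799 x 10^-5 M
MgF2(s) <=> Mg^2+(aq) + 2 F^-(aq), so Q = [Mg^2+][F^-]^2
Q = (2.925 x 10^-5)(2.799 × 10^-5)^2 = 2.29 × 10^-14
Q < Ksp, so no precipitate of MgF2 forms.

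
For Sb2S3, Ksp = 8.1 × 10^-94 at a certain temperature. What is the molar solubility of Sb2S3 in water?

9.4 x 10^-20 M

Sb2S3(s) <=> 2 Sb^3+ + 3 S^2-
Ksp = [Sb^3+]^2[S^2-]^3
Let s = molar solubility. Then [Sb^3+] = 2s and [S^2-] = 3s.
So Ksp = (2s)^2 × (3s)^3 = 108s^5
Solving, s = (8.1 × 10^-94/108)^(1/5) = 9.4 x 10^-20 M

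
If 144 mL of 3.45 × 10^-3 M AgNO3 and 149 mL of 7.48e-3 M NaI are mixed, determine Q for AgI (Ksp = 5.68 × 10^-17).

Q ≈ 6.45e-6

Total volume = 144 + 149 = 293 mL.
[Ag^+] = 3.45 × 10^-3 × (144/293) = 1.696 × 10^-3 M
[I^-] = 7.48 × 10^-3 × (149/293) = 3.804 × 10^-3 M
AgI(s) ⇌ Ag^+ + I^-, so Q = [Ag^+][I^-]
Q = (1.696 × 10^-3)(3.804 × 10^-3) = 6.45 × 10^-6
Q > Ksp, so AgI will precipitate.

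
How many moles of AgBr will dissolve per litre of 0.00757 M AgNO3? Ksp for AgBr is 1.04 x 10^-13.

s ≈ 1.37 x 10^-11 M

AgBr(s) <=> Ag^+ + Br^-
Ksp = [Ag^+][Br^-]
If s mol/L dissolves here, [Ag^+] = 0.00757 + s ≈ 0.00757, [Br^-] = s (common-ion effect: Ag^+ is already 0.00757 M).
Ksp ≈ 0.00757 × s
s = 1.37 x 10^-11 M
Check: s = 1.4 x 10^-11 ≪ 0.00757, so the approximation is valid.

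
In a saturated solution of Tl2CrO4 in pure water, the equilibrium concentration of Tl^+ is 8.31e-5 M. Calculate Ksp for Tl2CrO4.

Tl2CrO4(s) <=> 2 Tl^+(aq) + CrO4^2-(aq)
Stoichiometry gives [CrO4^2-] = (1/2)[Tl^+] = 4.155 × 10^-5 M.
Ksp = [Tl^+]^2[CrO4^2-]
Ksp = (8.31 x 10^-5)^2 × 4.155 × 10^-5 = 2.87 × 10^-13

2.87 × 10^-13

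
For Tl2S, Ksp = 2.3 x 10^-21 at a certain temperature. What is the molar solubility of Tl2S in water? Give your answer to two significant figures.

s ≈ 8.3 × 10^-8 M

Tl2S(s) ⇌ 2 Tl^+(aq) + S^2-(aq)
Ksp = [Tl^+]^2[S^2-]
With molar solubility s: [Tl^+] = 2s, [S^2-] = s.
Substituting: Ksp = (2s)^2s = 4s^3
s = (2.3 x 10^-21 / 4)^(1/3) = 8.3 × 10^-8 M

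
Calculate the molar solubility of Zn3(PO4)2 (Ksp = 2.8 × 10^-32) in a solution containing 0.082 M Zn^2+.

Zn3(PO4)2(s) <=> 3 Zn^2+ + 2 PO4^3-
Ksp = [Zn^2+]^3[PO4^3-]^2
Let s be the molar solubility in this solution. [Zn^2+] = 0.082 + 3s ≈ 0.082, [PO4^3-] = 2s (common-ion effect: Zn^2+ is already 0.082 M).
Ksp ≈ (0.082)^3 × (2s)^2
s = 3.6 × 10^-15 M
Check: 3s = 1.1 × 10^-14 ≪ 0.082, so the approximation is valid.

s = 3.6 x 10^-15 M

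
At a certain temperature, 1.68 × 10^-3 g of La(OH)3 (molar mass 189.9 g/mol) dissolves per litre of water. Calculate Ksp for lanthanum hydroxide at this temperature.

Molar solubility s = (1.68 x 10^-3 g/L) / (189.9 g/mol) = 8.847 × 10^-6 M.
La(OH)3(s) ⇌ La^3+(aq) + 3 OH^-(aq)
For each mole of La(OH)3 that dissolves: [La^3+] = s, [OH^-] = 3s.
Ksp = [La^3+][OH^-]^3
Substituting: Ksp = s(3s)^3 = 27s^4
Ksp = 27 × (8.847 × 10^-6)^4 = 1.65 × 10^-19

Ksp = 1.65e-19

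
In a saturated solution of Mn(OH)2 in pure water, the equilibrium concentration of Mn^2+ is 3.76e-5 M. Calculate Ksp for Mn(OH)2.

Mn(OH)2(s) ⇌ Mn^2+ + 2 OH^-
Stoichiometry gives [OH^-] = (2/1)[Mn^2+] = 7.520 × 10^-5 M.
Ksp = [Mn^2+][OH^-]^2
Ksp = 3.76 x 10^-5 × (7.520 x 10^-5)^2 = 2.13 × 10^-13

2.13e-13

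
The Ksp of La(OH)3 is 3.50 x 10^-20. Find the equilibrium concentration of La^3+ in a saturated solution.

[La^3+] = 6.00 × 10^-6 M

La(OH)3(s) ⇌ La^3+ + 3 OH^-
Ksp = [La^3+][OH^-]^3
Let s = molar solubility. Then [La^3+] = s and [OH^-] = 3s.
So Ksp = s × (3s)^3 = 27s^4
Solving, s = (3.50 x 10^-20/27)^(1/4) = 6.000 × 10^-6 M
[La^3+] = s = 6.00 × 10^-6 M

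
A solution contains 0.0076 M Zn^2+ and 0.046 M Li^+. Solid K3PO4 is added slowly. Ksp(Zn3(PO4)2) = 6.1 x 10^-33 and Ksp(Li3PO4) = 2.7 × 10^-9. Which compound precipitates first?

Zn3(PO4)2

Each salt begins to precipitate when Q = Ksp, i.e. when [PO4^3-] reaches its threshold.
For Zn3(PO4)2: 6.1 x 10^-33 = (0.0076)^3 × [PO4^3-]^2  ⇒  [PO4^3-] = 1.2 × 10^-13 M.
For Li3PO4: 2.7 × 10^-9 = (0.046)^3 × [PO4^3-]  ⇒  [PO4^3-] = 2.8 x 10^-5 M.
The salt with the lower threshold [PO4^3-] precipitates first: Zn3(PO4)2.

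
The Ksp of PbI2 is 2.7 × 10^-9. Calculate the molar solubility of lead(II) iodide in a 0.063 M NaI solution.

PbI2(s) ⇌ Pb^2+ + 2 I^-
Ksp = [Pb^2+][I^-]^2
Let s = moles of PbI2 that dissolve per litre. [Pb^2+] = s, [I^-] = 0.063 + 2s ≈ 0.063 (Ksp is small, so little additional dissolves).
Ksp ≈ s × (0.063)^2
s = 6.8 × 10^-7 M
Check: 2s = 1.4 x 10^-6 ≪ 0.063, so the approximation is valid.

s = 6.8e-7 M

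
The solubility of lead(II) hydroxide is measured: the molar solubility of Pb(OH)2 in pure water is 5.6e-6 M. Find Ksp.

Pb(OH)2(s) <=> Pb^2+ + 2 OH^-
Let s = molar solubility. Then [Pb^2+] = s and [OH^-] = 2s.
Ksp = [Pb^2+][OH^-]^2
Substituting: Ksp = s(2s)^2 = 4s^3
With s = 5.6 × 10^-6: Ksp = 7.0 x 10^-16

7.0e-16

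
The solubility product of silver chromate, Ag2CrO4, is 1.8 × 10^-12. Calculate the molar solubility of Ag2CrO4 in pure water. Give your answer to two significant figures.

Ag2CrO4(s) ⇌ 2 Ag^+(aq) + CrO4^2-(aq)
Ksp = [Ag^+]^2[CrO4^2-]
For each mole of Ag2CrO4 that dissolves: [Ag^+] = 2s, [CrO4^2-] = s.
Substituting: Ksp = (2s)^2s = 4s^3
Solving, s = (1.8 × 10^-12/4)^(1/3) = 7.7 × 10^-5 M

s ≈ 7.7e-5 M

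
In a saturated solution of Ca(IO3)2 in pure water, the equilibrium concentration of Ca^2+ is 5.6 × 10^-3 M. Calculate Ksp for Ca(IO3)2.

Ca(IO3)2(s) <=> Ca^2+ + 2 IO3^-
Stoichiometry gives [IO3^-] = (2/1)[Ca^2+] = 1.12 × 10^-2 M.
Ksp = [Ca^2+][IO3^-]^2
Ksp = 5.6 × 10^-3 × (1.12 x 10^-2)^2 = 7.0 x 10^-7

Ksp = 7.0e-7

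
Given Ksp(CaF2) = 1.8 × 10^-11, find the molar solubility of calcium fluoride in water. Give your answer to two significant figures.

s = 1.7 × 10^-4 M

CaF2(s) ⇌ Ca^2+ + 2 F^-
Ksp = [Ca^2+][F^-]^2
For each mole of CaF2 that dissolves: [Ca^2+] = s, [F^-] = 2s.
Ksp = s(2s)^2 = 4s^3
s = (1.8 × 10^-11 / 4)^(1/3) = 1.7 x 10^-4 M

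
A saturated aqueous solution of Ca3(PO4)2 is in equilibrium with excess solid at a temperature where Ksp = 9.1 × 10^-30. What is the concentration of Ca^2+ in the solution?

Ca3(PO4)2(s) ⇌ 3 Ca^2+ + 2 PO4^3-
Ksp = [Ca^2+]^3[PO4^3-]^2
If s mol/L of Ca3(PO4)2 dissolves, [Ca^2+] = 3s and [PO4^3-] = 2s.
Substituting: Ksp = (3s)^3(2s)^2 = 108s^5
Solving, s = (9.1 × 10^-30/108)^(1/5) = 6.10 x 10^-7 M
[Ca^2+] = 3s = 1.8 × 10^-6 M

1.8 x 10^-6 M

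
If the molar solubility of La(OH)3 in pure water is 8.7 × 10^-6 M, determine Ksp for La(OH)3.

La(OH)3(s) ⇌ La^3+(aq) + 3 OH^-(aq)
Let s = molar solubility. Then [La^3+] = s and [OH^-] = 3s.
Ksp = [La^3+][OH^-]^3
Substituting: Ksp = s(3s)^3 = 27s^4
Ksp = 27 × (8.7 × 10^-6)^4 = 1.5 × 10^-19

1.5e-19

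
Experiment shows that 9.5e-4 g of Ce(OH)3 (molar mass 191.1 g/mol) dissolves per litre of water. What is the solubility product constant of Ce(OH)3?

Ksp ≈ 1.6 x 10^-20

Molar solubility s = (9.5 × 10^-4 g/L) / (191.1 g/mol) = 4.97 × 10^-6 M.
Ce(OH)3(s) ⇌ Ce^3+(aq) + 3 OH^-(aq)
Let s = molar solubility. Then [Ce^3+] = s and [OH^-] = 3s.
Ksp = [Ce^3+][OH^-]^3
Ksp = s(3s)^3 = 27s^4
With s = 4.97 x 10^-6: Ksp = 1.6 x 10^-20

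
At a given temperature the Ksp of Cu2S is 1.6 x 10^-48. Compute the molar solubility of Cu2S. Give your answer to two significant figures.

s = 7.4e-17 M

Cu2S(s) ⇌ 2 Cu^+ + S^2-
Ksp = [Cu^+]^2[S^2-]
Let s = molar solubility. Then [Cu^+] = 2s and [S^2-] = s.
Substituting: Ksp = (2s)^2s = 4s^3
Solving, s = (1.6 x 10^-48/4)^(1/3) = 7.4 x 10^-17 M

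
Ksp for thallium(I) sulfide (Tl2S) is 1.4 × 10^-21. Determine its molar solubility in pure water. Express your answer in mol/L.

s = 7.0e-8 M

Tl2S(s) <=> 2 Tl^+(aq) + S^2-(aq)
Ksp = [Tl^+]^2[S^2-]
For each mole of Tl2S that dissolves: [Tl^+] = 2s, [S^2-] = s.
Substituting: Ksp = (2s)^2s = 4s^3
s^3 = 1.4 × 10^-21 / 4, so s = 7.0 × 10^-8 M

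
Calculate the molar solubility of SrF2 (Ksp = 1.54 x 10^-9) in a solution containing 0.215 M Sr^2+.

s ≈ 4.23 × 10^-5 M

SrF2(s) ⇌ Sr^2+ + 2 F^-
Ksp = [Sr^2+][F^-]^2
Let s be the molar solubility in this solution. [Sr^2+] = 0.215 + s ≈ 0.215, [F^-] = 2s (Ksp is small, so little additional dissolves).
Ksp ≈ 0.215 × (2s)^2
s = 4.23 × 10^-5 M
Check: s = 4.2 x 10^-5 ≪ 0.215, so the approximation is valid.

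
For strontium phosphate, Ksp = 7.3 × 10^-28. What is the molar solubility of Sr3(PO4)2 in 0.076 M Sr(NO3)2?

Sr3(PO4)2(s) ⇌ 3 Sr^2+(aq) + 2 PO4^3-(aq)
Ksp = [Sr^2+]^3[PO4^3-]^2
If s mol/L dissolves here, [Sr^2+] = 0.076 + 3s ≈ 0.076, [PO4^3-] = 2s (Ksp is small, so little additional dissolves).
Ksp ≈ (0.076)^3 × (2s)^2
s = 6.4 × 10^-13 M
Check: 3s = 1.9 x 10^-12 ≪ 0.076, so the approximation is valid.

s = 6.4 × 10^-13 M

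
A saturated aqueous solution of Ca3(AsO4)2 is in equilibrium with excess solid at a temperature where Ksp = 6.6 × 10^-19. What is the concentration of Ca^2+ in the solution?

[Ca^2+] ≈ 2.7 × 10^-4 M

Ca3(AsO4)2(s) ⇌ 3 Ca^2+ + 2 AsO4^3-
Ksp = [Ca^2+]^3[AsO4^3-]^2
For each mole of Ca3(AsO4)2 that dissolves: [Ca^2+] = 3s, [AsO4^3-] = 2s.
Substituting: Ksp = (3s)^3(2s)^2 = 108s^5
s^5 = 6.6 × 10^-19 / 108, so s = 9.06 × 10^-5 M
[Ca^2+] = 3s = 2.7 × 10^-4 M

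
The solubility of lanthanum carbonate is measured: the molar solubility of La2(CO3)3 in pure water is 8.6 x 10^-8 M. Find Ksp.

La2(CO3)3(s) ⇌ 2 La^3+(aq) + 3 CO3^2-(aq)
With molar solubility s: [La^3+] = 2s, [CO3^2-] = 3s.
Ksp = [La^3+]^2[CO3^2-]^3
Substituting: Ksp = (2s)^2(3s)^3 = 108s^5
With s = 8.6 × 10^-8: Ksp = 5.1 × 10^-34

Ksp = 5.1e-34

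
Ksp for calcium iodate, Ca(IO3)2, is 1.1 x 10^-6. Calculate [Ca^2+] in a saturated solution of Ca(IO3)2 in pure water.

[Ca^2+] = 6.5e-3 M

Ca(IO3)2(s) <=> Ca^2+ + 2 IO3^-
Ksp = [Ca^2+][IO3^-]^2
With molar solubility s: [Ca^2+] = s, [IO3^-] = 2s.
Substituting: Ksp = s(2s)^2 = 4s^3
s^3 = 1.1 x 10^-6 / 4, so s = 6.50 × 10^-3 M
[Ca^2+] = s = 6.5 x 10^-3 M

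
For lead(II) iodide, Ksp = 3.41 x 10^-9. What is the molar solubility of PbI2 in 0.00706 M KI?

s = 6.84 x 10^-5 M

PbI2(s) ⇌ Pb^2+(aq) + 2 I^-(aq)
Ksp = [Pb^2+][I^-]^2
Let s = moles of PbI2 that dissolve per litre. [Pb^2+] = s, [I^-] = 0.00706 + 2s ≈ 0.00706 (since I^- from KI dominates).
Ksp ≈ s × (0.00706)^2
s = 6.84 × 10^-5 M
Check: 2s = 1.4 × 10^-4 ≪ 0.00706, so the approximation is valid.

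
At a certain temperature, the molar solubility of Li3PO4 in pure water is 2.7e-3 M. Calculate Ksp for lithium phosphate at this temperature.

Ksp = 1.4e-9

Li3PO4(s) <=> 3 Li^+ + PO4^3-
If s mol/L of Li3PO4 dissolves, [Li^+] = 3s and [PO4^3-] = s.
Ksp = [Li^+]^3[PO4^3-]
Ksp = (3s)^3s = 27s^4
With s = 2.7 × 10^-3: Ksp = 1.4 x 10^-9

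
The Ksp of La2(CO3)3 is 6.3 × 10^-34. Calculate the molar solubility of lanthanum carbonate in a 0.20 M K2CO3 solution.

s ≈ 1.4 × 10^-16 M

La2(CO3)3(s) ⇌ 2 La^3+(aq) + 3 CO3^2-(aq)
Ksp = [La^3+]^2[CO3^2-]^3
If s mol/L dissolves here, [La^3+] = 2s, [CO3^2-] = 0.20 + 3s ≈ 0.20 (common-ion effect: CO3^2- is already 0.20 M).
Ksp ≈ (2s)^2 × (0.20)^3
s = 1.4 × 10^-16 M
Check: 3s = 4.2 × 10^-16 ≪ 0.20, so the approximation is valid.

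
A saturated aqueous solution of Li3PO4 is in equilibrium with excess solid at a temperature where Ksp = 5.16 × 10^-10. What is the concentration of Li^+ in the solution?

Li3PO4(s) ⇌ 3 Li^+(aq) + PO4^3-(aq)
Ksp = [Li^+]^3[PO4^3-]
If s mol/L of Li3PO4 dissolves, [Li^+] = 3s and [PO4^3-] = s.
Substituting: Ksp = (3s)^3s = 27s^4
s^4 = 5.16 × 10^-10 / 27, so s = 2.091 x 10^-3 M
[Li^+] = 3s = 6.27 × 10^-3 M

[Li^+] = 6.27 × 10^-3 M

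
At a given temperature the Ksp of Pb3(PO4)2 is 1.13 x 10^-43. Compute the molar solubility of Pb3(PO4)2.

Pb3(PO4)2(s) ⇌ 3 Pb^2+(aq) + 2 PO4^3-(aq)
Ksp = [Pb^2+]^3[PO4^3-]^2
For each mole of Pb3(PO4)2 that dissolves: [Pb^2+] = 3s, [PO4^3-] = 2s.
Ksp = (3s)^3(2s)^2 = 108s^5
Solving, s = (1.13 x 10^-43/108)^(1/5) = 1.01 x 10^-9 M

s = 1.01 × 10^-9 M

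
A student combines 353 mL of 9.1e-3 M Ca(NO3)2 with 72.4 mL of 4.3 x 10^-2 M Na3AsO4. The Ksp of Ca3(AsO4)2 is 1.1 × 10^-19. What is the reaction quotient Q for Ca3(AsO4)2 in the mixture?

Total volume = 353 + 72.4 = 425.4 mL.
[Ca^2+] = 9.1 x 10^-3 × (353/425.4) = 7.55 × 10^-3 M
[AsO4^3-] = 4.3 × 10^-2 × (72.4/425.4) = 7.32 × 10^-3 M
Ca3(AsO4)2(s) ⇌ 3 Ca^2+ + 2 AsO4^3-, so Q = [Ca^2+]^3[AsO4^3-]^2
Q = (7.55 x 10^-3)^3(7.32 × 10^-3)^2 = 2.3 × 10^-11
Q > Ksp, so Ca3(AsO4)2 will precipitate.

Q = 2.3 × 10^-11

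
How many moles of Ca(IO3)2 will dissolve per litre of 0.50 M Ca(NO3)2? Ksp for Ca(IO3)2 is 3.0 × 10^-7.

Ca(IO3)2(s) <=> Ca^2+ + 2 IO3^-
Ksp = [Ca^2+][IO3^-]^2
Let s = moles of Ca(IO3)2 that dissolve per litre. [Ca^2+] = 0.50 + s ≈ 0.50, [IO3^-] = 2s (Ksp is small, so little additional dissolves).
Ksp ≈ 0.50 × (2s)^2
s = 3.9 x 10^-4 M
Check: s = 3.9 × 10^-4 ≪ 0.50, so the approximation is valid.

s ≈ 3.9e-4 M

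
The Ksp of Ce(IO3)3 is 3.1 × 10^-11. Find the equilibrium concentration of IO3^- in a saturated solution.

[IO3^-] = 3.1e-3 M

Ce(IO3)3(s) ⇌ Ce^3+(aq) + 3 IO3^-(aq)
Ksp = [Ce^3+][IO3^-]^3
With molar solubility s: [Ce^3+] = s, [IO3^-] = 3s.
Ksp = s(3s)^3 = 27s^4
s = (3.1 × 10^-11 / 27)^(1/4) = 1.04 × 10^-3 M
[IO3^-] = 3s = 3.1 x 10^-3 M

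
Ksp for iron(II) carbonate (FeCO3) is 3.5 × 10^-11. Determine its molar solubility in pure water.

5.9e-6 M

FeCO3(s) ⇌ Fe^2+ + CO3^2-
Ksp = [Fe^2+][CO3^2-]
With molar solubility s: [Fe^2+] = s, [CO3^2-] = s.
Ksp = (s)(s) = s^2
s = (3.5 × 10^-11)^(1/2) = 5.9 × 10^-6 M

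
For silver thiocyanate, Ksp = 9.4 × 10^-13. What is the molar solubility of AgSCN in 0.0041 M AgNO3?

s = 2.3 × 10^-10 M

AgSCN(s) ⇌ Ag^+(aq) + SCN^-(aq)
Ksp = [Ag^+][SCN^-]
Let s be the molar solubility in this solution. [Ag^+] = 0.0041 + s ≈ 0.0041, [SCN^-] = s (Ksp is small, so little additional dissolves).
Ksp ≈ 0.0041 × s
s = 2.3 × 10^-10 M
Check: s = 2.3 × 10^-10 ≪ 0.0041, so the approximation is valid.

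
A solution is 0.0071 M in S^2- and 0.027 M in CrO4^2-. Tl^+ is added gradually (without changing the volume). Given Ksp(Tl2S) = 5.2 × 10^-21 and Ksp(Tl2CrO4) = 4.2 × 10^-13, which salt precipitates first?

Each salt begins to precipitate when Q = Ksp, i.e. when [Tl^+] reaches its threshold.
For Tl2S: 5.2 × 10^-21 = 0.0071 × [Tl^+]^2  ⇒  [Tl^+] = 8.6 × 10^-10 M.
For Tl2CrO4: 4.2 × 10^-13 = 0.027 × [Tl^+]^2  ⇒  [Tl^+] = 3.9 x 10^-6 M.
The salt with the lower threshold [Tl^+] precipitates first: Tl2S.

Tl2S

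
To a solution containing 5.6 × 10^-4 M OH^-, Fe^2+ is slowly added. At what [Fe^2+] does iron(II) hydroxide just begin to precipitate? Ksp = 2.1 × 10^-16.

Fe(OH)2(s) <=> Fe^2+(aq) + 2 OH^-(aq)
Ksp = [Fe^2+][OH^-]^2
Precipitation begins when Q = Ksp. With [OH^-] = 5.6 × 10^-4 M:
2.1 × 10^-16 = (5.6 × 10^-4)^2 × [Fe^2+]
[Fe^2+] = (2.1 × 10^-16 / 3.14 × 10^-7) = 6.7 x 10^-10 M

[Fe^2+] ≈ 6.7 × 10^-10 M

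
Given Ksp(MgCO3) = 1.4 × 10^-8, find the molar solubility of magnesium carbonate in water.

MgCO3(s) <=> Mg^2+(aq) + CO3^2-(aq)
Ksp = [Mg^2+][CO3^2-]
Let s = molar solubility. Then [Mg^2+] = s and [CO3^2-] = s.
Ksp = s × s = s^2
s = √(1.4 × 10^-8) = 1.2 × 10^-4 M

1.2 × 10^-4 M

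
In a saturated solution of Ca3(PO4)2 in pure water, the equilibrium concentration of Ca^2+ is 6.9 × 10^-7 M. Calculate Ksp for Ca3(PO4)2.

Ksp ≈ 7.0 × 10^-32

Ca3(PO4)2(s) ⇌ 3 Ca^2+ + 2 PO4^3-
Stoichiometry gives [PO4^3-] = (2/3)[Ca^2+] = 4.60 x 10^-7 M.
Ksp = [Ca^2+]^3[PO4^3-]^2
Ksp = (6.9 x 10^-7)^3 × (4.60 x 10^-7)^2 = 7.0 × 10^-32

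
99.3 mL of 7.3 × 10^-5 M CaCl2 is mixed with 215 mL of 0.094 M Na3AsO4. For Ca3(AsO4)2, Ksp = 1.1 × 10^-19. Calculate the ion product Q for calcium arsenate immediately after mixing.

5.1 × 10^-17

Total volume = 99.3 + 215 = 314.3 mL.
[Ca^2+] = 7.3 x 10^-5 × (99.3/314.3) = 2.31 x 10^-5 M
[AsO4^3-] = 9.4 x 10^-2 × (215/314.3) = 6.43 x 10^-2 M
Ca3(AsO4)2(s) <=> 3 Ca^2+ + 2 AsO4^3-, so Q = [Ca^2+]^3[AsO4^3-]^2
Q = (2.31 × 10^-5)^3(6.43 × 10^-2)^2 = 5.1 × 10^-17
Q > Ksp, so Ca3(AsO4)2 will precipitate.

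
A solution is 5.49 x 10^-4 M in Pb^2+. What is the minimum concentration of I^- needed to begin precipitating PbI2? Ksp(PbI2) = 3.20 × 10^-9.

PbI2(s) ⇌ Pb^2+(aq) + 2 I^-(aq)
Ksp = [Pb^2+][I^-]^2
Precipitation begins when Q = Ksp. With [Pb^2+] = 5.49 x 10^-4 M:
3.20 × 10^-9 = (5.49 x 10^-4) × [I^-]^2
[I^-] = (3.20 × 10^-9 / 5.49 × 10^-4)^(1/2) = 2.41 x 10^-3 M

[I^-] = 2.41 × 10^-3 M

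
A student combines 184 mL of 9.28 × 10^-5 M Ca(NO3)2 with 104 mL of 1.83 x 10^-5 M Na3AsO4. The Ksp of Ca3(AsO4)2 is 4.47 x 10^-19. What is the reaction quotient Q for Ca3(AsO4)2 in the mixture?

Total volume = 184 + 104 = 288 mL.
[Ca^2+] = 9.28 x 10^-5 × (184/288) = 5.929 x 10^-5 M
[AsO4^3-] = 1.83 x 10^-5 × (104/288) = 6.608 × 10^-6 M
Ca3(AsO4)2(s) ⇌ 3 Ca^2+(aq) + 2 AsO4^3-(aq), so Q = [Ca^2+]^3[AsO4^3-]^2
Q = (5.929 × 10^-5)^3(6.608 × 10^-6)^2 = 9.10 × 10^-24
Q < Ksp, so no precipitate of Ca3(AsO4)2 forms.

Q = 9.10 × 10^-24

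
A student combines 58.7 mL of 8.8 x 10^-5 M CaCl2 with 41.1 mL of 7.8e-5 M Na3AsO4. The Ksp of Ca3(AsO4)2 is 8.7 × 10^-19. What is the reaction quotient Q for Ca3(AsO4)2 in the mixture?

Total volume = 58.7 + 41.1 = 99.8 mL.
[Ca^2+] = 8.8 × 10^-5 × (58.7/99.8) = 5.18 x 10^-5 M
[AsO4^3-] = 7.8 × 10^-5 × (41.1/99.8) = 3.21 × 10^-5 M
Ca3(AsO4)2(s) ⇌ 3 Ca^2+ + 2 AsO4^3-, so Q = [Ca^2+]^3[AsO4^3-]^2
Q = (5.18 x 10^-5)^3(3.21 × 10^-5)^2 = 1.4 × 10^-22
Q < Ksp, so no precipitate of Ca3(AsO4)2 forms.

1.4 × 10^-22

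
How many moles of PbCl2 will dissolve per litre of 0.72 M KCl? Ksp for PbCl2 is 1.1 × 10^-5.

PbCl2(s) ⇌ Pb^2+(aq) + 2 Cl^-(aq)
Ksp = [Pb^2+][Cl^-]^2
If s mol/L dissolves here, [Pb^2+] = s, [Cl^-] = 0.72 + 2s ≈ 0.72 (since Cl^- from KCl dominates).
Ksp ≈ s × (0.72)^2
s = 2.1 × 10^-5 M
Check: 2s = 4.2 x 10^-5 ≪ 0.72, so the approximation is valid.

2.1 × 10^-5 M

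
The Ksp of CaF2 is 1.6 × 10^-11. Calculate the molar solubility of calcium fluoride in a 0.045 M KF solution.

7.9 × 10^-9 M

CaF2(s) <=> Ca^2+ + 2 F^-
Ksp = [Ca^2+][F^-]^2
Let s = moles of CaF2 that dissolve per litre. [Ca^2+] = s, [F^-] = 0.045 + 2s ≈ 0.045 (since F^- from KF dominates).
Ksp ≈ s × (0.045)^2
s = 7.9 × 10^-9 M
Check: 2s = 1.6 × 10^-8 ≪ 0.045, so the approximation is valid.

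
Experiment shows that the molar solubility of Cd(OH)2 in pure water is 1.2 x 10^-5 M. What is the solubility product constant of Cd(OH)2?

Ksp ≈ 6.9 × 10^-15

Cd(OH)2(s) <=> Cd^2+ + 2 OH^-
For each mole of Cd(OH)2 that dissolves: [Cd^2+] = s, [OH^-] = 2s.
Ksp = [Cd^2+][OH^-]^2
Ksp = s(2s)^2 = 4s^3
With s = 1.2 x 10^-5: Ksp = 6.9 × 10^-15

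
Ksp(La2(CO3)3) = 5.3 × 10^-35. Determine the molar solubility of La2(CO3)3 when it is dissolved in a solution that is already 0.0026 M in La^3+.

La2(CO3)3(s) ⇌ 2 La^3+(aq) + 3 CO3^2-(aq)
Ksp = [La^3+]^2[CO3^2-]^3
Let s be the molar solubility in this solution. [La^3+] = 0.0026 + 2s ≈ 0.0026, [CO3^2-] = 3s (common-ion effect: La^3+ is already 0.0026 M).
Ksp ≈ (0.0026)^2 × (3s)^3
s = 6.6 × 10^-11 M
Check: 2s = 1.3 × 10^-10 ≪ 0.0026, so the approximation is valid.

s = 6.6 × 10^-11 M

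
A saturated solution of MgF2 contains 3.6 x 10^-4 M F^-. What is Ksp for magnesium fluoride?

Ksp ≈ 2.3 × 10^-11

MgF2(s) ⇌ Mg^2+ + 2 F^-
Stoichiometry gives [Mg^2+] = (1/2)[F^-] = 1.80 x 10^-4 M.
Ksp = [Mg^2+][F^-]^2
Ksp = 1.80 × 10^-4 × (3.6 x 10^-4)^2 = 2.3 x 10^-11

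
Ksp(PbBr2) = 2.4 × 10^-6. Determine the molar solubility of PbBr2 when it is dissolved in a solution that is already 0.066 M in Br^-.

PbBr2(s) ⇌ Pb^2+ + 2 Br^-
Ksp = [Pb^2+][Br^-]^2
Let s be the molar solubility in this solution. [Pb^2+] = s, [Br^-] = 0.066 + 2s ≈ 0.066 (common-ion effect: Br^- is already 0.066 M).
Ksp ≈ s × (0.066)^2
s = 5.5 × 10^-4 M
Check: 2s = 1.1 x 10^-3 ≪ 0.066, so the approximation is valid.

s = 5.5 × 10^-4 M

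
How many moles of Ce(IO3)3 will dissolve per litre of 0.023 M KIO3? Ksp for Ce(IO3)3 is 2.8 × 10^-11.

s ≈ 2.3 × 10^-6 M

Ce(IO3)3(s) ⇌ Ce^3+(aq) + 3 IO3^-(aq)
Ksp = [Ce^3+][IO3^-]^3
Let s = moles of Ce(IO3)3 that dissolve per litre. [Ce^3+] = s, [IO3^-] = 0.023 + 3s ≈ 0.023 (Ksp is small, so little additional dissolves).
Ksp ≈ s × (0.023)^3
s = 2.3 x 10^-6 M
Check: 3s = 6.9 x 10^-6 ≪ 0.023, so the approximation is valid.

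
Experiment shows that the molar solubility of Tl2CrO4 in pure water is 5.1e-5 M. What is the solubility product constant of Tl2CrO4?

Ksp = 5.3e-13

Tl2CrO4(s) ⇌ 2 Tl^+ + CrO4^2-
For each mole of Tl2CrO4 that dissolves: [Tl^+] = 2s, [CrO4^2-] = s.
Ksp = [Tl^+]^2[CrO4^2-]
Ksp = (2s)^2s = 4s^3
With s = 5.1 x 10^-5: Ksp = 5.3 × 10^-13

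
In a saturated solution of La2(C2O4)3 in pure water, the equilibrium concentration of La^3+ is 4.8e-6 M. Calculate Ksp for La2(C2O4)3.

8.6 x 10^-27

La2(C2O4)3(s) ⇌ 2 La^3+ + 3 C2O4^2-
Stoichiometry gives [C2O4^2-] = (3/2)[La^3+] = 7.20 x 10^-6 M.
Ksp = [La^3+]^2[C2O4^2-]^3
Ksp = (4.8 × 10^-6)^2 × (7.20 x 10^-6)^3 = 8.6 × 10^-27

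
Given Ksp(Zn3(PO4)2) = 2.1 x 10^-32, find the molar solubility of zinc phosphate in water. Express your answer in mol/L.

s = 1.8 × 10^-7 M

Zn3(PO4)2(s) ⇌ 3 Zn^2+(aq) + 2 PO4^3-(aq)
Ksp = [Zn^2+]^3[PO4^3-]^2
If s mol/L of Zn3(PO4)2 dissolves, [Zn^2+] = 3s and [PO4^3-] = 2s.
Substituting: Ksp = (3s)^3(2s)^2 = 108s^5
s = (2.1 x 10^-32 / 108)^(1/5) = 1.8 × 10^-7 M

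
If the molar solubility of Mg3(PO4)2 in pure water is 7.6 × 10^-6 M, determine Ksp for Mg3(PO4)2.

Ksp = 2.7 x 10^-24

Mg3(PO4)2(s) <=> 3 Mg^2+(aq) + 2 PO4^3-(aq)
If s mol/L of Mg3(PO4)2 dissolves, [Mg^2+] = 3s and [PO4^3-] = 2s.
Ksp = [Mg^2+]^3[PO4^3-]^2
So Ksp = (3s)^3 × (2s)^2 = 108s^5
With s = 7.6 × 10^-6: Ksp = 2.7 x 10^-24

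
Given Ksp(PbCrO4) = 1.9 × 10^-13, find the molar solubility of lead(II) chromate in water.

PbCrO4(s) ⇌ Pb^2+ + CrO4^2-
Ksp = [Pb^2+][CrO4^2-]
For each mole of PbCrO4 that dissolves: [Pb^2+] = s, [CrO4^2-] = s.
Ksp = (s)(s) = s^2
s = (1.9 × 10^-13)^(1/2) = 4.4 x 10^-7 M

s = 4.4 × 10^-7 M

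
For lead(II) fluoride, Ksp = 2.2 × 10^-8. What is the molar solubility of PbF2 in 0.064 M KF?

5.4 × 10^-6 M

PbF2(s) ⇌ Pb^2+(aq) + 2 F^-(aq)
Ksp = [Pb^2+][F^-]^2
Let s be the molar solubility in this solution. [Pb^2+] = s, [F^-] = 0.064 + 2s ≈ 0.064 (common-ion effect: F^- is already 0.064 M).
Ksp ≈ s × (0.064)^2
s = 5.4 × 10^-6 M
Check: 2s = 1.1 x 10^-5 ≪ 0.064, so the approximation is valid.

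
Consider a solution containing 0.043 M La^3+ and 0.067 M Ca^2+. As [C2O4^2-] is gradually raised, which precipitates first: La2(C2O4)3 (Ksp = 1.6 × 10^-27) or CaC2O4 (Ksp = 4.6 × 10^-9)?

Each salt begins to precipitate when Q = Ksp, i.e. when [C2O4^2-] reaches its threshold.
For La2(C2O4)3: 1.6 × 10^-27 = (0.043)^2 × [C2O4^2-]^3  ⇒  [C2O4^2-] = 9.5 × 10^-9 M.
For CaC2O4: 4.6 × 10^-9 = 0.067 × [C2O4^2-]  ⇒  [C2O4^2-] = 6.9 x 10^-8 M.
The salt with the lower threshold [C2O4^2-] precipitates first: La2(C2O4)3.

La2(C2O4)3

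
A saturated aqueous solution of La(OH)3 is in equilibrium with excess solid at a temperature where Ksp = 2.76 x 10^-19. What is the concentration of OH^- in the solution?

3.02 × 10^-5 M

La(OH)3(s) <=> La^3+ + 3 OH^-
Ksp = [La^3+][OH^-]^3
Let s = molar solubility. Then [La^3+] = s and [OH^-] = 3s.
Ksp = s(3s)^3 = 27s^4
Solving, s = (2.76 x 10^-19/27)^(1/4) = 1.006 × 10^-5 M
[OH^-] = 3s = 3.02 × 10^-5 M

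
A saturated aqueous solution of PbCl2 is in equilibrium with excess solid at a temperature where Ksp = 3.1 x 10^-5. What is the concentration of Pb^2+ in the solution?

PbCl2(s) <=> Pb^2+ + 2 Cl^-
Ksp = [Pb^2+][Cl^-]^2
If s mol/L of PbCl2 dissolves, [Pb^2+] = s and [Cl^-] = 2s.
Ksp = s(2s)^2 = 4s^3
s^3 = 3.1 x 10^-5 / 4, so s = 1.98 × 10^-2 M
[Pb^2+] = s = 2.0 × 10^-2 M

[Pb^2+] ≈ 2.0e-2 M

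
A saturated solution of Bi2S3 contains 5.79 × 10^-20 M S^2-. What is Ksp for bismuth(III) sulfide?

Ksp = 2.89 x 10^-97

Bi2S3(s) ⇌ 2 Bi^3+ + 3 S^2-
Stoichiometry gives [Bi^3+] = (2/3)[S^2-] = 3.860 × 10^-20 M.
Ksp = [Bi^3+]^2[S^2-]^3
Ksp = (3.860 × 10^-20)^2 × (5.79 × 10^-20)^3 = 2.89 × 10^-97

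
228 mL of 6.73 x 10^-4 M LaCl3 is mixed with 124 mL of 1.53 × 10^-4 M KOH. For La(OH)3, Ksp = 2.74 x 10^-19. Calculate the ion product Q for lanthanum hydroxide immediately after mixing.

Total volume = 228 + 124 = 352 mL.
[La^3+] = 6.73 x 10^-4 × (228/352) = 4.359 × 10^-4 M
[OH^-] = 1.53 × 10^-4 × (124/352) = 5.390 × 10^-5 M
La(OH)3(s) ⇌ La^3+(aq) + 3 OH^-(aq), so Q = [La^3+][OH^-]^3
Q = (4.359 × 10^-4)(5.390 × 10^-5)^3 = 6.83 x 10^-17
Q > Ksp, so La(OH)3 will precipitate.

Q = 6.83 x 10^-17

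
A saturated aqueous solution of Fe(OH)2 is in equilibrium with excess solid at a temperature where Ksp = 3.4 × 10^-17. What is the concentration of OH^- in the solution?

[OH^-] = 4.1e-6 M

Fe(OH)2(s) ⇌ Fe^2+(aq) + 2 OH^-(aq)
Ksp = [Fe^2+][OH^-]^2
If s mol/L of Fe(OH)2 dissolves, [Fe^2+] = s and [OH^-] = 2s.
So Ksp = s × (2s)^2 = 4s^3
s = (3.4 × 10^-17 / 4)^(1/3) = 2.04 × 10^-6 M
[OH^-] = 2s = 4.1 x 10^-6 M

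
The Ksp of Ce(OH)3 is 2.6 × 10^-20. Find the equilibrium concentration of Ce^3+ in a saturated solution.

5.6 × 10^-6 M

Ce(OH)3(s) ⇌ Ce^3+ + 3 OH^-
Ksp = [Ce^3+][OH^-]^3
For each mole of Ce(OH)3 that dissolves: [Ce^3+] = s, [OH^-] = 3s.
So Ksp = s × (3s)^3 = 27s^4
Solving, s = (2.6 × 10^-20/27)^(1/4) = 5.57 × 10^-6 M
[Ce^3+] = s = 5.6 × 10^-6 M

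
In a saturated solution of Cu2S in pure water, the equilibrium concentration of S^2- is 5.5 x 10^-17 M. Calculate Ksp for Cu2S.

Cu2S(s) <=> 2 Cu^+ + S^2-
Stoichiometry gives [Cu^+] = (2/1)[S^2-] = 1.10 × 10^-16 M.
Ksp = [Cu^+]^2[S^2-]
Ksp = (1.10 x 10^-16)^2 × 5.5 × 10^-17 = 6.7 x 10^-49

Ksp = 6.7e-49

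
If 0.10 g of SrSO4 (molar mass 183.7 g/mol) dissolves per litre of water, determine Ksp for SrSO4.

Molar solubility s = (1.0 × 10^-1 g/L) / (183.7 g/mol) = 5.44 × 10^-4 M.
SrSO4(s) <=> Sr^2+ + SO4^2-
Let s = molar solubility. Then [Sr^2+] = s and [SO4^2-] = s.
Ksp = [Sr^2+][SO4^2-]
Ksp = (s)(s) = s^2
Ksp = (5.44 x 10^-4)^2 = 3.0 × 10^-7

3.0 × 10^-7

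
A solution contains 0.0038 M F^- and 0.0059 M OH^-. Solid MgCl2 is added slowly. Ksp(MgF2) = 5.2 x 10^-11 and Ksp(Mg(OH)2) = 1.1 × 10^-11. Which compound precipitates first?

Mg(OH)2

Each salt begins to precipitate when Q = Ksp, i.e. when [Mg^2+] reaches its threshold.
For MgF2: 5.2 x 10^-11 = (0.0038)^2 × [Mg^2+]  ⇒  [Mg^2+] = 3.6 × 10^-6 M.
For Mg(OH)2: 1.1 × 10^-11 = (0.0059)^2 × [Mg^2+]  ⇒  [Mg^2+] = 3.2 × 10^-7 M.
The salt with the lower threshold [Mg^2+] precipitates first: Mg(OH)2.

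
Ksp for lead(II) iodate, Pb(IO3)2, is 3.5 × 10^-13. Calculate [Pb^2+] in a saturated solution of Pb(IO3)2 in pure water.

4.4e-5 M

Pb(IO3)2(s) ⇌ Pb^2+(aq) + 2 IO3^-(aq)
Ksp = [Pb^2+][IO3^-]^2
For each mole of Pb(IO3)2 that dissolves: [Pb^2+] = s, [IO3^-] = 2s.
Substituting: Ksp = s(2s)^2 = 4s^3
s = (3.5 × 10^-13 / 4)^(1/3) = 4.44 × 10^-5 M
[Pb^2+] = s = 4.4 × 10^-5 M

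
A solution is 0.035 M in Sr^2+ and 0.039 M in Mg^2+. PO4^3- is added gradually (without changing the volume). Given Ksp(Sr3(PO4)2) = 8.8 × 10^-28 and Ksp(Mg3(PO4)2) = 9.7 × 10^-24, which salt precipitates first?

Sr3(PO4)2

Each salt begins to precipitate when Q = Ksp, i.e. when [PO4^3-] reaches its threshold.
For Sr3(PO4)2: 8.8 × 10^-28 = (0.035)^3 × [PO4^3-]^2  ⇒  [PO4^3-] = 4.5 x 10^-12 M.
For Mg3(PO4)2: 9.7 × 10^-24 = (0.039)^3 × [PO4^3-]^2  ⇒  [PO4^3-] = 4.0 × 10^-10 M.
The salt with the lower threshold [PO4^3-] precipitates first: Sr3(PO4)2.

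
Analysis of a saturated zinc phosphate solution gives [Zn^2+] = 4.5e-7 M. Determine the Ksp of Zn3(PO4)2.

Ksp ≈ 8.2 x 10^-33

Zn3(PO4)2(s) <=> 3 Zn^2+ + 2 PO4^3-
Stoichiometry gives [PO4^3-] = (2/3)[Zn^2+] = 3.00 x 10^-7 M.
Ksp = [Zn^2+]^3[PO4^3-]^2
Ksp = (4.5 x 10^-7)^3 × (3.00 × 10^-7)^2 = 8.2 x 10^-33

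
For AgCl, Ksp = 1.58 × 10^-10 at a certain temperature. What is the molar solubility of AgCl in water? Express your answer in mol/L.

AgCl(s) <=> Ag^+(aq) + Cl^-(aq)
Ksp = [Ag^+][Cl^-]
For each mole of AgCl that dissolves: [Ag^+] = s, [Cl^-] = s.
Ksp = s × s = s^2
s = (1.58 × 10^-10)^(1/2) = 1.26 × 10^-5 M

1.26 x 10^-5 M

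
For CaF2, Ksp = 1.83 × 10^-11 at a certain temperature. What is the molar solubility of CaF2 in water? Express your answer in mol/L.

s = 1.66 × 10^-4 M

CaF2(s) ⇌ Ca^2+(aq) + 2 F^-(aq)
Ksp = [Ca^2+][F^-]^2
For each mole of CaF2 that dissolves: [Ca^2+] = s, [F^-] = 2s.
Substituting: Ksp = s(2s)^2 = 4s^3
s^3 = 1.83 × 10^-11 / 4, so s = 1.66 x 10^-4 M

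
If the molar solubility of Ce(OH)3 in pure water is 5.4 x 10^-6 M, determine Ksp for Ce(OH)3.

Ce(OH)3(s) <=> Ce^3+ + 3 OH^-
Let s = molar solubility. Then [Ce^3+] = s and [OH^-] = 3s.
Ksp = [Ce^3+][OH^-]^3
Substituting: Ksp = s(3s)^3 = 27s^4
With s = 5.4 × 10^-6: Ksp = 2.3 × 10^-20

Ksp = 2.3e-20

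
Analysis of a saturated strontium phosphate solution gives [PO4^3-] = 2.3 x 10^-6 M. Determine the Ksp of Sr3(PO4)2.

Sr3(PO4)2(s) ⇌ 3 Sr^2+ + 2 PO4^3-
Stoichiometry gives [Sr^2+] = (3/2)[PO4^3-] = 3.45 x 10^-6 M.
Ksp = [Sr^2+]^3[PO4^3-]^2
Ksp = (3.45 × 10^-6)^3 × (2.3 × 10^-6)^2 = 2.2 × 10^-28

2.2 × 10^-28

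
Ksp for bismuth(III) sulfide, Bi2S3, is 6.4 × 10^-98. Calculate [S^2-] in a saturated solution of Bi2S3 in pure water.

Bi2S3(s) <=> 2 Bi^3+ + 3 S^2-
Ksp = [Bi^3+]^2[S^2-]^3
If s mol/L of Bi2S3 dissolves, [Bi^3+] = 2s and [S^2-] = 3s.
So Ksp = (2s)^2 × (3s)^3 = 108s^5
s = (6.4 × 10^-98 / 108)^(1/5) = 1.43 x 10^-20 M
[S^2-] = 3s = 4.3 x 10^-20 M

[S^2-] = 4.3 x 10^-20 M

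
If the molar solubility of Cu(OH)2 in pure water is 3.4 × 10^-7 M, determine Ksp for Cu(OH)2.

Ksp = 1.6 × 10^-19

Cu(OH)2(s) <=> Cu^2+ + 2 OH^-
Let s = molar solubility. Then [Cu^2+] = s and [OH^-] = 2s.
Ksp = [Cu^2+][OH^-]^2
Substituting: Ksp = s(2s)^2 = 4s^3
With s = 3.4 x 10^-7: Ksp = 1.6 × 10^-19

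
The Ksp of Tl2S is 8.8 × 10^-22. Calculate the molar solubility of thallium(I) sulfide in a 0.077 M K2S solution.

Tl2S(s) <=> 2 Tl^+ + S^2-
Ksp = [Tl^+]^2[S^2-]
Let s = moles of Tl2S that dissolve per litre. [Tl^+] = 2s, [S^2-] = 0.077 + s ≈ 0.077 (Ksp is small, so little additional dissolves).
Ksp ≈ (2s)^2 × 0.077
s = 5.3 × 10^-11 M
Check: s = 5.3 x 10^-11 ≪ 0.077, so the approximation is valid.

5.3 × 10^-11 M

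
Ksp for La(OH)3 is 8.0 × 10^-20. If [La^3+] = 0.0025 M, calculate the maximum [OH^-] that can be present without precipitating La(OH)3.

3.2e-6 M

La(OH)3(s) ⇌ La^3+(aq) + 3 OH^-(aq)
Ksp = [La^3+][OH^-]^3
Precipitation begins when Q = Ksp. With [La^3+] = 0.0025 M:
8.0 × 10^-20 = (0.0025) × [OH^-]^3
[OH^-] = (8.0 × 10^-20 / 2.5 × 10^-3)^(1/3) = 3.2 x 10^-6 M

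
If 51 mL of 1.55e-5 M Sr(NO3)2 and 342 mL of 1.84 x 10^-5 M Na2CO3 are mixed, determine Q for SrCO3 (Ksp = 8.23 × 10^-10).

Q ≈ 3.22e-11

Total volume = 51 + 342 = 393 mL.
[Sr^2+] = 1.55 × 10^-5 × (51/393) = 2.011 × 10^-6 M
[CO3^2-] = 1.84 × 10^-5 × (342/393) = 1.601 × 10^-5 M
SrCO3(s) <=> Sr^2+(aq) + CO3^2-(aq), so Q = [Sr^2+][CO3^2-]
Q = (2.011 × 10^-6)(1.601 × 10^-5) = 3.22 x 10^-11
Q < Ksp, so no precipitate of SrCO3 forms.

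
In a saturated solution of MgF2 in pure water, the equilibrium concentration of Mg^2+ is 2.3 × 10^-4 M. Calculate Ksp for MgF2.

4.9e-11

MgF2(s) <=> Mg^2+(aq) + 2 F^-(aq)
Stoichiometry gives [F^-] = (2/1)[Mg^2+] = 4.60 × 10^-4 M.
Ksp = [Mg^2+][F^-]^2
Ksp = 2.3 x 10^-4 × (4.60 x 10^-4)^2 = 4.9 x 10^-11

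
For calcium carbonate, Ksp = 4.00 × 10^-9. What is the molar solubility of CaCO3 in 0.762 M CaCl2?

CaCO3(s) ⇌ Ca^2+(aq) + CO3^2-(aq)
Ksp = [Ca^2+][CO3^2-]
Let s be the molar solubility in this solution. [Ca^2+] = 0.762 + s ≈ 0.762, [CO3^2-] = s (common-ion effect: Ca^2+ is already 0.762 M).
Ksp ≈ 0.762 × s
s = 5.25 × 10^-9 M
Check: s = 5.2 × 10^-9 ≪ 0.762, so the approximation is valid.

s = 5.25 × 10^-9 M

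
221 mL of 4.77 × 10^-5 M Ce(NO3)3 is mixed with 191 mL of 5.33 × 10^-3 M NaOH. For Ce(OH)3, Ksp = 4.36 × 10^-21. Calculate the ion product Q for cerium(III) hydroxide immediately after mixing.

Total volume = 221 + 191 = 412 mL.
[Ce^3+] = 4.77 x 10^-5 × (221/412) = 2.559 × 10^-5 M
[OH^-] = 5.33 × 10^-3 × (191/412) = 2.471 x 10^-3 M
Ce(OH)3(s) ⇌ Ce^3+(aq) + 3 OH^-(aq), so Q = [Ce^3+][OH^-]^3
Q = (2.559 x 10^-5)(2.471 × 10^-3)^3 = 3.86 x 10^-13
Q > Ksp, so Ce(OH)3 will precipitate.

Q ≈ 3.86e-13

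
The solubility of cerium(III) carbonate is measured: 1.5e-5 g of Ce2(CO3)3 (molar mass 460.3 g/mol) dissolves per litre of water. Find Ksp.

Molar solubility s = (1.5 × 10^-5 g/L) / (460.3 g/mol) = 3.26 x 10^-8 M.
Ce2(CO3)3(s) <=> 2 Ce^3+(aq) + 3 CO3^2-(aq)
With molar solubility s: [Ce^3+] = 2s, [CO3^2-] = 3s.
Ksp = [Ce^3+]^2[CO3^2-]^3
So Ksp = (2s)^2 × (3s)^3 = 108s^5
Ksp = 108 × (3.26 x 10^-8)^5 = 4.0 x 10^-36

4.0 × 10^-36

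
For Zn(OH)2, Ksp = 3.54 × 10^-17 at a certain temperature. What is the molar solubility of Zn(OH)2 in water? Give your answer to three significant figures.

s ≈ 2.07 × 10^-6 M

Zn(OH)2(s) ⇌ Zn^2+(aq) + 2 OH^-(aq)
Ksp = [Zn^2+][OH^-]^2
For each mole of Zn(OH)2 that dissolves: [Zn^2+] = s, [OH^-] = 2s.
So Ksp = s × (2s)^2 = 4s^3
Solving, s = (3.54 × 10^-17/4)^(1/3) = 2.07 x 10^-6 M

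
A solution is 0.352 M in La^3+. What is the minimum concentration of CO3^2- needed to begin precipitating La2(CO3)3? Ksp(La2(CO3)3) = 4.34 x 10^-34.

La2(CO3)3(s) <=> 2 La^3+ + 3 CO3^2-
Ksp = [La^3+]^2[CO3^2-]^3
Precipitation begins when Q = Ksp. With [La^3+] = 0.352 M:
4.34 x 10^-34 = (0.352)^2 × [CO3^2-]^3
[CO3^2-] = (4.34 x 10^-34 / 1.239 x 10^-1)^(1/3) = 1.52 x 10^-11 M

[CO3^2-] = 1.52 x 10^-11 M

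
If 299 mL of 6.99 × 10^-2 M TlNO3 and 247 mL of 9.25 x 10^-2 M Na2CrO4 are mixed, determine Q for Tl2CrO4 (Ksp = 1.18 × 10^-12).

Total volume = 299 + 247 = 546 mL.
[Tl^+] = 6.99 x 10^-2 × (299/546) = 3.828 x 10^-2 M
[CrO4^2-] = 9.25 x 10^-2 × (247/546) = 4.185 × 10^-2 M
Tl2CrO4(s) ⇌ 2 Tl^+ + CrO4^2-, so Q = [Tl^+]^2[CrO4^2-]
Q = (3.828 × 10^-2)^2(4.185 × 10^-2) = 6.13 x 10^-5
Q > Ksp, so Tl2CrO4 will precipitate.

6.13 × 10^-5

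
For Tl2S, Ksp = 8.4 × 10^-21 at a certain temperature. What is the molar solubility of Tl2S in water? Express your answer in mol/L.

s ≈ 1.3 × 10^-7 M

Tl2S(s) ⇌ 2 Tl^+ + S^2-
Ksp = [Tl^+]^2[S^2-]
For each mole of Tl2S that dissolves: [Tl^+] = 2s, [S^2-] = s.
So Ksp = (2s)^2 × s = 4s^3
s^3 = 8.4 × 10^-21 / 4, so s = 1.3 × 10^-7 M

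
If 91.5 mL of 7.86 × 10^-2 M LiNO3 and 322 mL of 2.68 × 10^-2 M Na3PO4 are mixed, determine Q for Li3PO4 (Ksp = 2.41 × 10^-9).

1.10 × 10^-7

Total volume = 91.5 + 322 = 413.5 mL.
[Li^+] = 7.86 × 10^-2 × (91.5/413.5) = 1.739 x 10^-2 M
[PO4^3-] = 2.68 × 10^-2 × (322/413.5) = 2.087 × 10^-2 M
Li3PO4(s) ⇌ 3 Li^+(aq) + PO4^3-(aq), so Q = [Li^+]^3[PO4^3-]
Q = (1.739 × 10^-2)^3(2.087 × 10^-2) = 1.10 × 10^-7
Q > Ksp, so Li3PO4 will precipitate.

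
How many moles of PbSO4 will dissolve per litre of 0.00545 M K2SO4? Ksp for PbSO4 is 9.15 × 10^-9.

PbSO4(s) <=> Pb^2+ + SO4^2-
Ksp = [Pb^2+][SO4^2-]
Let s = moles of PbSO4 that dissolve per litre. [Pb^2+] = s, [SO4^2-] = 0.00545 + s ≈ 0.00545 (Ksp is small, so little additional dissolves).
Ksp ≈ s × 0.00545
s = 1.68 x 10^-6 M
Check: s = 1.7 × 10^-6 ≪ 0.00545, so the approximation is valid.

1.68e-6 M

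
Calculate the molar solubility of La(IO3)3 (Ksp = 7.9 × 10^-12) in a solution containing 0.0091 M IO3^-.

La(IO3)3(s) ⇌ La^3+ + 3 IO3^-
Ksp = [La^3+][IO3^-]^3
If s mol/L dissolves here, [La^3+] = s, [IO3^-] = 0.0091 + 3s ≈ 0.0091 (since the IO3^- already present dominates).
Ksp ≈ s × (0.0091)^3
s = 1.0 × 10^-5 M
Check: 3s = 3.1 x 10^-5 ≪ 0.0091, so the approximation is valid.

s ≈ 1.0 x 10^-5 M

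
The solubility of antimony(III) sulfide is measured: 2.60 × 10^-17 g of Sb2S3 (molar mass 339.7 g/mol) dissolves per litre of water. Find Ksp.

2.84e-94

Molar solubility s = (2.60 × 10^-17 g/L) / (339.7 g/mol) = 7.654 × 10^-20 M.
Sb2S3(s) ⇌ 2 Sb^3+ + 3 S^2-
For each mole of Sb2S3 that dissolves: [Sb^3+] = 2s, [S^2-] = 3s.
Ksp = [Sb^3+]^2[S^2-]^3
Substituting: Ksp = (2s)^2(3s)^3 = 108s^5
Ksp = 108 × (7.654 × 10^-20)^5 = 2.84 x 10^-94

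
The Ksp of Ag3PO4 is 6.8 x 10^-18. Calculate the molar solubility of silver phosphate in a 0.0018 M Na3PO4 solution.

s = 5.2 × 10^-6 M

Ag3PO4(s) ⇌ 3 Ag^+ + PO4^3-
Ksp = [Ag^+]^3[PO4^3-]
Let s be the molar solubility in this solution. [Ag^+] = 3s, [PO4^3-] = 0.0018 + s ≈ 0.0018 (common-ion effect: PO4^3- is already 0.0018 M).
Ksp ≈ (3s)^3 × 0.0018
s = 5.2 x 10^-6 M
Check: s = 5.2 × 10^-6 ≪ 0.0018, so the approximation is valid.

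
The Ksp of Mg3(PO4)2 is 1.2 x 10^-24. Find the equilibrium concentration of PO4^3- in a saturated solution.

Mg3(PO4)2(s) <=> 3 Mg^2+(aq) + 2 PO4^3-(aq)
Ksp = [Mg^2+]^3[PO4^3-]^2
With molar solubility s: [Mg^2+] = 3s, [PO4^3-] = 2s.
So Ksp = (3s)^3 × (2s)^2 = 108s^5
Solving, s = (1.2 x 10^-24/108)^(1/5) = 6.44 × 10^-6 M
[PO4^3-] = 2s = 1.3 × 10^-5 M

[PO4^3-] ≈ 1.3e-5 M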